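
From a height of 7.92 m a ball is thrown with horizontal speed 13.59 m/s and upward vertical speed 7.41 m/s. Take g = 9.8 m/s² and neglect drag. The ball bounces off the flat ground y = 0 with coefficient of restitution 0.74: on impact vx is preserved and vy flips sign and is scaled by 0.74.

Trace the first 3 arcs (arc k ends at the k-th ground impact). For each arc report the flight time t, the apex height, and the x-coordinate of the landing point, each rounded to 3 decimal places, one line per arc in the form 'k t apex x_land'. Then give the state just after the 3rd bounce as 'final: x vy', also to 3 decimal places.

1 2.235 10.721 30.378
2 2.189 5.871 60.130
3 1.620 3.215 82.146
final: 82.146 5.874

Arc 1: start y=7.920, vy=7.410 → t=2.235, apex=10.721, x_land=30.378, impact vy=-14.496
  bounce: vy ← 0.74·14.496 = 10.727
Arc 2: start y=0.000, vy=10.727 → t=2.189, apex=5.871, x_land=60.130, impact vy=-10.727
  bounce: vy ← 0.74·10.727 = 7.938
Arc 3: start y=0.000, vy=7.938 → t=1.620, apex=3.215, x_land=82.146, impact vy=-7.938
  bounce: vy ← 0.74·7.938 = 5.874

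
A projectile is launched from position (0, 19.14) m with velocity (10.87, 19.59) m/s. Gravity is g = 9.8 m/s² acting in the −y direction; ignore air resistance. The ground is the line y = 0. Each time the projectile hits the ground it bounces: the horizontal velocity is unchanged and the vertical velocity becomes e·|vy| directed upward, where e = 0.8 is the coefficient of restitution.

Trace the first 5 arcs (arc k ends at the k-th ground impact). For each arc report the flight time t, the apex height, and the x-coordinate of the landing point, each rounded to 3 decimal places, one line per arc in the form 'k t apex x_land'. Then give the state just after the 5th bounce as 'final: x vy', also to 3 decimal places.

1 4.810 38.720 52.285
2 4.498 24.781 101.175
3 3.598 15.860 140.287
4 2.879 10.150 171.576
5 2.303 6.496 196.608
final: 196.608 9.027

Arc 1: start y=19.140, vy=19.590 → t=4.810, apex=38.720, x_land=52.285, impact vy=-27.548
  bounce: vy ← 0.8·27.548 = 22.039
Arc 2: start y=0.000, vy=22.039 → t=4.498, apex=24.781, x_land=101.175, impact vy=-22.039
  bounce: vy ← 0.8·22.039 = 17.631
Arc 3: start y=0.000, vy=17.631 → t=3.598, apex=15.860, x_land=140.287, impact vy=-17.631
  bounce: vy ← 0.8·17.631 = 14.105
Arc 4: start y=0.000, vy=14.105 → t=2.879, apex=10.150, x_land=171.576, impact vy=-14.105
  bounce: vy ← 0.8·14.105 = 11.284
Arc 5: start y=0.000, vy=11.284 → t=2.303, apex=6.496, x_land=196.608, impact vy=-11.284
  bounce: vy ← 0.8·11.284 = 9.027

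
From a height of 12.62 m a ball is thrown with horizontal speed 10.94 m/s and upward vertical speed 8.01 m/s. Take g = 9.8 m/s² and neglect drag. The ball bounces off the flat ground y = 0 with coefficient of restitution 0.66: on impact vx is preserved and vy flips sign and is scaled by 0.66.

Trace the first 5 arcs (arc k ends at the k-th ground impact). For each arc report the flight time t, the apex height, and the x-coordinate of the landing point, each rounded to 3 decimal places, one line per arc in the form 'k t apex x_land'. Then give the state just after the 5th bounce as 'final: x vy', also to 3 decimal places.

Arc 1: start y=12.620, vy=8.010 → t=2.618, apex=15.893, x_land=28.645, impact vy=-17.650
  bounce: vy ← 0.66·17.650 = 11.649
Arc 2: start y=0.000, vy=11.649 → t=2.377, apex=6.923, x_land=54.652, impact vy=-11.649
  bounce: vy ← 0.66·11.649 = 7.688
Arc 3: start y=0.000, vy=7.688 → t=1.569, apex=3.016, x_land=71.817, impact vy=-7.688
  bounce: vy ← 0.66·7.688 = 5.074
Arc 4: start y=0.000, vy=5.074 → t=1.036, apex=1.314, x_land=83.146, impact vy=-5.074
  bounce: vy ← 0.66·5.074 = 3.349
Arc 5: start y=0.000, vy=3.349 → t=0.683, apex=0.572, x_land=90.624, impact vy=-3.349
  bounce: vy ← 0.66·3.349 = 2.210

1 2.618 15.893 28.645
2 2.377 6.923 54.652
3 1.569 3.016 71.817
4 1.036 1.314 83.146
5 0.683 0.572 90.624
final: 90.624 2.210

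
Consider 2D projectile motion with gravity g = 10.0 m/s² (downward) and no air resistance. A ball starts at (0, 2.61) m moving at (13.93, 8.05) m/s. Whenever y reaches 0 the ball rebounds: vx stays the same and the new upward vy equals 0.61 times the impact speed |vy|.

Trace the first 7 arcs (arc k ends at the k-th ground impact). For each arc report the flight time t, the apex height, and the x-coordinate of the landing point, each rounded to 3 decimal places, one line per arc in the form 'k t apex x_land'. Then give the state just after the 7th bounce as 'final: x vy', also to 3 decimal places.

Arc 1: start y=2.610, vy=8.050 → t=1.887, apex=5.850, x_land=26.281, impact vy=-10.817
  bounce: vy ← 0.61·10.817 = 6.598
Arc 2: start y=0.000, vy=6.598 → t=1.320, apex=2.177, x_land=44.664, impact vy=-6.598
  bounce: vy ← 0.61·6.598 = 4.025
Arc 3: start y=0.000, vy=4.025 → t=0.805, apex=0.810, x_land=55.878, impact vy=-4.025
  bounce: vy ← 0.61·4.025 = 2.455
Arc 4: start y=0.000, vy=2.455 → t=0.491, apex=0.301, x_land=62.718, impact vy=-2.455
  bounce: vy ← 0.61·2.455 = 1.498
Arc 5: start y=0.000, vy=1.498 → t=0.300, apex=0.112, x_land=66.890, impact vy=-1.498
  bounce: vy ← 0.61·1.498 = 0.914
Arc 6: start y=0.000, vy=0.914 → t=0.183, apex=0.042, x_land=69.435, impact vy=-0.914
  bounce: vy ← 0.61·0.914 = 0.557
Arc 7: start y=0.000, vy=0.557 → t=0.111, apex=0.016, x_land=70.988, impact vy=-0.557
  bounce: vy ← 0.61·0.557 = 0.340

1 1.887 5.850 26.281
2 1.320 2.177 44.664
3 0.805 0.810 55.878
4 0.491 0.301 62.718
5 0.300 0.112 66.890
6 0.183 0.042 69.435
7 0.111 0.016 70.988
final: 70.988 0.340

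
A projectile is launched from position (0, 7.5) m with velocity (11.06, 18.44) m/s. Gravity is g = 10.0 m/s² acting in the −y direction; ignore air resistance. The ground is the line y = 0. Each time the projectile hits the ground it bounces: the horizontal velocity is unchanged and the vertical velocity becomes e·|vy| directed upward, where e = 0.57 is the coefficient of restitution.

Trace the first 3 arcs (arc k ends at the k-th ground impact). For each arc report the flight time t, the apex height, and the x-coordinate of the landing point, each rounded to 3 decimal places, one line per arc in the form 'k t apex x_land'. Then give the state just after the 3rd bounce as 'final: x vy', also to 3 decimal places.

1 4.058 24.502 44.878
2 2.524 7.961 72.789
3 1.438 2.586 88.698
final: 88.698 4.100

Arc 1: start y=7.500, vy=18.440 → t=4.058, apex=24.502, x_land=44.878, impact vy=-22.137
  bounce: vy ← 0.57·22.137 = 12.618
Arc 2: start y=0.000, vy=12.618 → t=2.524, apex=7.961, x_land=72.789, impact vy=-12.618
  bounce: vy ← 0.57·12.618 = 7.192
Arc 3: start y=0.000, vy=7.192 → t=1.438, apex=2.586, x_land=88.698, impact vy=-7.192
  bounce: vy ← 0.57·7.192 = 4.100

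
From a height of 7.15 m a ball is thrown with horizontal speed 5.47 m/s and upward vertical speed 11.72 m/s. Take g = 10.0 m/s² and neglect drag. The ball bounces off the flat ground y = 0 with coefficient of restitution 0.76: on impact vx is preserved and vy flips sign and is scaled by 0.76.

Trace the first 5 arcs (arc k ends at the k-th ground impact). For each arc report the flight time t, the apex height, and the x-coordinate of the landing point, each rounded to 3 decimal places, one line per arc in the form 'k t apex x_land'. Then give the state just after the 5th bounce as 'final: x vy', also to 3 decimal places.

Arc 1: start y=7.150, vy=11.720 → t=2.846, apex=14.018, x_land=15.570, impact vy=-16.744
  bounce: vy ← 0.76·16.744 = 12.725
Arc 2: start y=0.000, vy=12.725 → t=2.545, apex=8.097, x_land=29.491, impact vy=-12.725
  bounce: vy ← 0.76·12.725 = 9.671
Arc 3: start y=0.000, vy=9.671 → t=1.934, apex=4.677, x_land=40.072, impact vy=-9.671
  bounce: vy ← 0.76·9.671 = 7.350
Arc 4: start y=0.000, vy=7.350 → t=1.470, apex=2.701, x_land=48.113, impact vy=-7.350
  bounce: vy ← 0.76·7.350 = 5.586
Arc 5: start y=0.000, vy=5.586 → t=1.117, apex=1.560, x_land=54.224, impact vy=-5.586
  bounce: vy ← 0.76·5.586 = 4.245

1 2.846 14.018 15.570
2 2.545 8.097 29.491
3 1.934 4.677 40.072
4 1.470 2.701 48.113
5 1.117 1.560 54.224
final: 54.224 4.245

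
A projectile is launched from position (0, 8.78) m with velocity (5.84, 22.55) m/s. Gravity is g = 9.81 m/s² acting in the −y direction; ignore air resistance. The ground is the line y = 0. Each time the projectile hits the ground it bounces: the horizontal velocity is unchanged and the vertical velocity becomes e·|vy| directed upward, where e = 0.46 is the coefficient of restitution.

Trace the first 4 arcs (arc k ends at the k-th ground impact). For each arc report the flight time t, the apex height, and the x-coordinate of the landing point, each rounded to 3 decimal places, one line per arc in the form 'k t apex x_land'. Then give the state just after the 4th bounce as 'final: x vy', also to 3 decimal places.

Arc 1: start y=8.780, vy=22.550 → t=4.958, apex=34.698, x_land=28.957, impact vy=-26.091
  bounce: vy ← 0.46·26.091 = 12.002
Arc 2: start y=0.000, vy=12.002 → t=2.447, apex=7.342, x_land=43.247, impact vy=-12.002
  bounce: vy ← 0.46·12.002 = 5.521
Arc 3: start y=0.000, vy=5.521 → t=1.126, apex=1.554, x_land=49.820, impact vy=-5.521
  bounce: vy ← 0.46·5.521 = 2.540
Arc 4: start y=0.000, vy=2.540 → t=0.518, apex=0.329, x_land=52.844, impact vy=-2.540
  bounce: vy ← 0.46·2.540 = 1.168

1 4.958 34.698 28.957
2 2.447 7.342 43.247
3 1.126 1.554 49.820
4 0.518 0.329 52.844
final: 52.844 1.168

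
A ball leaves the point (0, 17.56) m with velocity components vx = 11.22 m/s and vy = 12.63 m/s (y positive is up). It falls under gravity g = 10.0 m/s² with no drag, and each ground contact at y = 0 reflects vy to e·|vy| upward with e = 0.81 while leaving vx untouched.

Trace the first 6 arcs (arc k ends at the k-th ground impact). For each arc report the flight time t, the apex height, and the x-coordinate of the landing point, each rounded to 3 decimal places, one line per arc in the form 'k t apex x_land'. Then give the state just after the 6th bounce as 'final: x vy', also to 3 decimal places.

1 3.523 25.536 39.527
2 3.661 16.754 80.604
3 2.965 10.992 113.876
4 2.402 7.212 140.827
5 1.946 4.732 162.657
6 1.576 3.105 180.339
final: 180.339 6.383

Arc 1: start y=17.560, vy=12.630 → t=3.523, apex=25.536, x_land=39.527, impact vy=-22.599
  bounce: vy ← 0.81·22.599 = 18.305
Arc 2: start y=0.000, vy=18.305 → t=3.661, apex=16.754, x_land=80.604, impact vy=-18.305
  bounce: vy ← 0.81·18.305 = 14.827
Arc 3: start y=0.000, vy=14.827 → t=2.965, apex=10.992, x_land=113.876, impact vy=-14.827
  bounce: vy ← 0.81·14.827 = 12.010
Arc 4: start y=0.000, vy=12.010 → t=2.402, apex=7.212, x_land=140.827, impact vy=-12.010
  bounce: vy ← 0.81·12.010 = 9.728
Arc 5: start y=0.000, vy=9.728 → t=1.946, apex=4.732, x_land=162.657, impact vy=-9.728
  bounce: vy ← 0.81·9.728 = 7.880
Arc 6: start y=0.000, vy=7.880 → t=1.576, apex=3.105, x_land=180.339, impact vy=-7.880
  bounce: vy ← 0.81·7.880 = 6.383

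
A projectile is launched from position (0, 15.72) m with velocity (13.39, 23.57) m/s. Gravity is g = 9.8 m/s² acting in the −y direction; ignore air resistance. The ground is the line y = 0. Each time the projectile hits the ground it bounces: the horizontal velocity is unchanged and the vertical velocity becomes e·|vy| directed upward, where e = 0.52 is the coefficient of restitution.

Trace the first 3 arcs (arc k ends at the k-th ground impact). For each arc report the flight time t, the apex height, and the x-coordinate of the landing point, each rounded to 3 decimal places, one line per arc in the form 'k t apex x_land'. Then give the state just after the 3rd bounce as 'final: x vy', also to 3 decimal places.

Arc 1: start y=15.720, vy=23.570 → t=5.404, apex=44.064, x_land=72.358, impact vy=-29.388
  bounce: vy ← 0.52·29.388 = 15.282
Arc 2: start y=0.000, vy=15.282 → t=3.119, apex=11.915, x_land=114.118, impact vy=-15.282
  bounce: vy ← 0.52·15.282 = 7.947
Arc 3: start y=0.000, vy=7.947 → t=1.622, apex=3.222, x_land=135.833, impact vy=-7.947
  bounce: vy ← 0.52·7.947 = 4.132

1 5.404 44.064 72.358
2 3.119 11.915 114.118
3 1.622 3.222 135.833
final: 135.833 4.132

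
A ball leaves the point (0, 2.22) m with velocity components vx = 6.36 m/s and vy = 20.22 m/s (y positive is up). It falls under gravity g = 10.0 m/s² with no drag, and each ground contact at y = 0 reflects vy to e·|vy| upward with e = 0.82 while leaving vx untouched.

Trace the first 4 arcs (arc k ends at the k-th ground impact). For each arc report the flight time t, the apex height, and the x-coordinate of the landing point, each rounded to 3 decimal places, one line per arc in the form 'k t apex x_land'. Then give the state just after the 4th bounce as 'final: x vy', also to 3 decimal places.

Arc 1: start y=2.220, vy=20.220 → t=4.151, apex=22.662, x_land=26.400, impact vy=-21.290
  bounce: vy ← 0.82·21.290 = 17.457
Arc 2: start y=0.000, vy=17.457 → t=3.491, apex=15.238, x_land=48.606, impact vy=-17.457
  bounce: vy ← 0.82·17.457 = 14.315
Arc 3: start y=0.000, vy=14.315 → t=2.863, apex=10.246, x_land=66.815, impact vy=-14.315
  bounce: vy ← 0.82·14.315 = 11.738
Arc 4: start y=0.000, vy=11.738 → t=2.348, apex=6.890, x_land=81.746, impact vy=-11.738
  bounce: vy ← 0.82·11.738 = 9.626

1 4.151 22.662 26.400
2 3.491 15.238 48.606
3 2.863 10.246 66.815
4 2.348 6.890 81.746
final: 81.746 9.626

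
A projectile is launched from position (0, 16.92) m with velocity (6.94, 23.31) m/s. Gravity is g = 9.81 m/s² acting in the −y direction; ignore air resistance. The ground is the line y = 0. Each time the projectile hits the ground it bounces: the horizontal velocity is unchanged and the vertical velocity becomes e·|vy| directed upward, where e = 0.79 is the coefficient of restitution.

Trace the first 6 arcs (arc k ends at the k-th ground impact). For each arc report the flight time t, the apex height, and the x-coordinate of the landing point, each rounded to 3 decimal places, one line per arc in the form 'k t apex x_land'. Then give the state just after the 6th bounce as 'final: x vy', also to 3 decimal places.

1 5.392 44.614 37.421
2 4.765 27.844 70.491
3 3.764 17.377 96.616
4 2.974 10.845 117.255
5 2.349 6.768 133.559
6 1.856 4.224 146.440
final: 146.440 7.192

Arc 1: start y=16.920, vy=23.310 → t=5.392, apex=44.614, x_land=37.421, impact vy=-29.586
  bounce: vy ← 0.79·29.586 = 23.373
Arc 2: start y=0.000, vy=23.373 → t=4.765, apex=27.844, x_land=70.491, impact vy=-23.373
  bounce: vy ← 0.79·23.373 = 18.465
Arc 3: start y=0.000, vy=18.465 → t=3.764, apex=17.377, x_land=96.616, impact vy=-18.465
  bounce: vy ← 0.79·18.465 = 14.587
Arc 4: start y=0.000, vy=14.587 → t=2.974, apex=10.845, x_land=117.255, impact vy=-14.587
  bounce: vy ← 0.79·14.587 = 11.524
Arc 5: start y=0.000, vy=11.524 → t=2.349, apex=6.768, x_land=133.559, impact vy=-11.524
  bounce: vy ← 0.79·11.524 = 9.104
Arc 6: start y=0.000, vy=9.104 → t=1.856, apex=4.224, x_land=146.440, impact vy=-9.104
  bounce: vy ← 0.79·9.104 = 7.192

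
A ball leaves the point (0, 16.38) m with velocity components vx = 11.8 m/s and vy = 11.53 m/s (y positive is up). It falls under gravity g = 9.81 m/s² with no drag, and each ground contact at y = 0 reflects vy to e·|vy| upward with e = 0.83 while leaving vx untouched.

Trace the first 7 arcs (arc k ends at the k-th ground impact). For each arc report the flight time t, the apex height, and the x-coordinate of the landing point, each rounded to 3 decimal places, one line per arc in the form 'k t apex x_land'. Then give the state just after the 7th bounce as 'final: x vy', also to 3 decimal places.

1 3.348 23.156 39.507
2 3.607 15.952 82.067
3 2.994 10.989 117.392
4 2.485 7.571 146.711
5 2.062 5.215 171.047
6 1.712 3.593 191.245
7 1.421 2.475 208.009
final: 208.009 5.784

Arc 1: start y=16.380, vy=11.530 → t=3.348, apex=23.156, x_land=39.507, impact vy=-21.315
  bounce: vy ← 0.83·21.315 = 17.691
Arc 2: start y=0.000, vy=17.691 → t=3.607, apex=15.952, x_land=82.067, impact vy=-17.691
  bounce: vy ← 0.83·17.691 = 14.684
Arc 3: start y=0.000, vy=14.684 → t=2.994, apex=10.989, x_land=117.392, impact vy=-14.684
  bounce: vy ← 0.83·14.684 = 12.187
Arc 4: start y=0.000, vy=12.187 → t=2.485, apex=7.571, x_land=146.711, impact vy=-12.187
  bounce: vy ← 0.83·12.187 = 10.116
Arc 5: start y=0.000, vy=10.116 → t=2.062, apex=5.215, x_land=171.047, impact vy=-10.116
  bounce: vy ← 0.83·10.116 = 8.396
Arc 6: start y=0.000, vy=8.396 → t=1.712, apex=3.593, x_land=191.245, impact vy=-8.396
  bounce: vy ← 0.83·8.396 = 6.969
Arc 7: start y=0.000, vy=6.969 → t=1.421, apex=2.475, x_land=208.009, impact vy=-6.969
  bounce: vy ← 0.83·6.969 = 5.784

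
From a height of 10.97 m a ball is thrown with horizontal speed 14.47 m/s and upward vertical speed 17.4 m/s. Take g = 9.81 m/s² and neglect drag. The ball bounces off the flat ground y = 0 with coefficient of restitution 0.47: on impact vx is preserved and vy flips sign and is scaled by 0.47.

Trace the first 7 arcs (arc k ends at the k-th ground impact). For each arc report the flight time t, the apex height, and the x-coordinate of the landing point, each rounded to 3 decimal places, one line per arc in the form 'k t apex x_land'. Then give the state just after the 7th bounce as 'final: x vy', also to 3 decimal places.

1 4.094 26.401 59.236
2 2.181 5.832 90.793
3 1.025 1.288 105.624
4 0.482 0.285 112.595
5 0.226 0.063 115.871
6 0.106 0.014 117.411
7 0.050 0.003 118.135
final: 118.135 0.115

Arc 1: start y=10.970, vy=17.400 → t=4.094, apex=26.401, x_land=59.236, impact vy=-22.759
  bounce: vy ← 0.47·22.759 = 10.697
Arc 2: start y=0.000, vy=10.697 → t=2.181, apex=5.832, x_land=90.793, impact vy=-10.697
  bounce: vy ← 0.47·10.697 = 5.028
Arc 3: start y=0.000, vy=5.028 → t=1.025, apex=1.288, x_land=105.624, impact vy=-5.028
  bounce: vy ← 0.47·5.028 = 2.363
Arc 4: start y=0.000, vy=2.363 → t=0.482, apex=0.285, x_land=112.595, impact vy=-2.363
  bounce: vy ← 0.47·2.363 = 1.111
Arc 5: start y=0.000, vy=1.111 → t=0.226, apex=0.063, x_land=115.871, impact vy=-1.111
  bounce: vy ← 0.47·1.111 = 0.522
Arc 6: start y=0.000, vy=0.522 → t=0.106, apex=0.014, x_land=117.411, impact vy=-0.522
  bounce: vy ← 0.47·0.522 = 0.245
Arc 7: start y=0.000, vy=0.245 → t=0.050, apex=0.003, x_land=118.135, impact vy=-0.245
  bounce: vy ← 0.47·0.245 = 0.115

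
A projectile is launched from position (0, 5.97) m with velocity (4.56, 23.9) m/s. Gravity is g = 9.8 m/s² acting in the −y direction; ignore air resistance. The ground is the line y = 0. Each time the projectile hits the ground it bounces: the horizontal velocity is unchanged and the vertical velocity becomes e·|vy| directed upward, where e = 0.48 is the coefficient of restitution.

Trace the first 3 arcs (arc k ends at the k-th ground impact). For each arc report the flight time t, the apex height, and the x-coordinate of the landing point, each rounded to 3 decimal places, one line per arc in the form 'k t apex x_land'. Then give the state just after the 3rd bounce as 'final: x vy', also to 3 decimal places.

1 5.116 35.113 23.328
2 2.570 8.090 35.046
3 1.234 1.864 40.671
final: 40.671 2.901

Arc 1: start y=5.970, vy=23.900 → t=5.116, apex=35.113, x_land=23.328, impact vy=-26.234
  bounce: vy ← 0.48·26.234 = 12.592
Arc 2: start y=0.000, vy=12.592 → t=2.570, apex=8.090, x_land=35.046, impact vy=-12.592
  bounce: vy ← 0.48·12.592 = 6.044
Arc 3: start y=0.000, vy=6.044 → t=1.234, apex=1.864, x_land=40.671, impact vy=-6.044
  bounce: vy ← 0.48·6.044 = 2.901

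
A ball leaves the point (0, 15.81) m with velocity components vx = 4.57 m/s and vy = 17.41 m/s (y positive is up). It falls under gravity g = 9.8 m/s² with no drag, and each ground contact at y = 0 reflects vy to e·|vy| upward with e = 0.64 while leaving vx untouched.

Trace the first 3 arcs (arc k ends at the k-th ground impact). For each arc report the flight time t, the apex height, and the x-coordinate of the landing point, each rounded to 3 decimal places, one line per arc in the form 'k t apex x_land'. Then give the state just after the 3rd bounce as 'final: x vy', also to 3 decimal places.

1 4.303 31.275 19.664
2 3.234 12.810 34.443
3 2.070 5.247 43.901
final: 43.901 6.490

Arc 1: start y=15.810, vy=17.410 → t=4.303, apex=31.275, x_land=19.664, impact vy=-24.759
  bounce: vy ← 0.64·24.759 = 15.845
Arc 2: start y=0.000, vy=15.845 → t=3.234, apex=12.810, x_land=34.443, impact vy=-15.845
  bounce: vy ← 0.64·15.845 = 10.141
Arc 3: start y=0.000, vy=10.141 → t=2.070, apex=5.247, x_land=43.901, impact vy=-10.141
  bounce: vy ← 0.64·10.141 = 6.490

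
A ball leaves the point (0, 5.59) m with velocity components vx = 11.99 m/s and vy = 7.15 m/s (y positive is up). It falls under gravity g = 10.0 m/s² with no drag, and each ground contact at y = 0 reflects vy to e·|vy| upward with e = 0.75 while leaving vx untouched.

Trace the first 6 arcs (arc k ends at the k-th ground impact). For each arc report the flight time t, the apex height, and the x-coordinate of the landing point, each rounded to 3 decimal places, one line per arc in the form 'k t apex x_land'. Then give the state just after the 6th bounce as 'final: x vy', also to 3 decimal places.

1 1.991 8.146 23.877
2 1.915 4.582 46.833
3 1.436 2.577 64.050
4 1.077 1.450 76.963
5 0.808 0.816 86.648
6 0.606 0.459 93.912
final: 93.912 2.272

Arc 1: start y=5.590, vy=7.150 → t=1.991, apex=8.146, x_land=23.877, impact vy=-12.764
  bounce: vy ← 0.75·12.764 = 9.573
Arc 2: start y=0.000, vy=9.573 → t=1.915, apex=4.582, x_land=46.833, impact vy=-9.573
  bounce: vy ← 0.75·9.573 = 7.180
Arc 3: start y=0.000, vy=7.180 → t=1.436, apex=2.577, x_land=64.050, impact vy=-7.180
  bounce: vy ← 0.75·7.180 = 5.385
Arc 4: start y=0.000, vy=5.385 → t=1.077, apex=1.450, x_land=76.963, impact vy=-5.385
  bounce: vy ← 0.75·5.385 = 4.039
Arc 5: start y=0.000, vy=4.039 → t=0.808, apex=0.816, x_land=86.648, impact vy=-4.039
  bounce: vy ← 0.75·4.039 = 3.029
Arc 6: start y=0.000, vy=3.029 → t=0.606, apex=0.459, x_land=93.912, impact vy=-3.029
  bounce: vy ← 0.75·3.029 = 2.272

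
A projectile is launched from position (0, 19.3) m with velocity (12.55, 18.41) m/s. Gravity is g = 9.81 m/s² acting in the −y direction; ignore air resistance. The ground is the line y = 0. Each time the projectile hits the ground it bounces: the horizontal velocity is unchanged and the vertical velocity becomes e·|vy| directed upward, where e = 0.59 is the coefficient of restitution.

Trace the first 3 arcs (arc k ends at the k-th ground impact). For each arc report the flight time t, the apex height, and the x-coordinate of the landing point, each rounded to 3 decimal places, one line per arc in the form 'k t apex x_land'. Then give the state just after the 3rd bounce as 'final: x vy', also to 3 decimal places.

Arc 1: start y=19.300, vy=18.410 → t=4.607, apex=36.575, x_land=57.822, impact vy=-26.788
  bounce: vy ← 0.59·26.788 = 15.805
Arc 2: start y=0.000, vy=15.805 → t=3.222, apex=12.732, x_land=98.261, impact vy=-15.805
  bounce: vy ← 0.59·15.805 = 9.325
Arc 3: start y=0.000, vy=9.325 → t=1.901, apex=4.432, x_land=122.119, impact vy=-9.325
  bounce: vy ← 0.59·9.325 = 5.502

1 4.607 36.575 57.822
2 3.222 12.732 98.261
3 1.901 4.432 122.119
final: 122.119 5.502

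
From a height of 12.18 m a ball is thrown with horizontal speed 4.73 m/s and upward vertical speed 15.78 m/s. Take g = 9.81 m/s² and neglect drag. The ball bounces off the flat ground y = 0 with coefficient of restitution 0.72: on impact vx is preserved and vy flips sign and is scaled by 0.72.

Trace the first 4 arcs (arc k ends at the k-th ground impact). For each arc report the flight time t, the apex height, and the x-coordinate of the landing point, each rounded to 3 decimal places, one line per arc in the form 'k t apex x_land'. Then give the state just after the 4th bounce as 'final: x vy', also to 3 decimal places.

Arc 1: start y=12.180, vy=15.780 → t=3.860, apex=24.872, x_land=18.260, impact vy=-22.090
  bounce: vy ← 0.72·22.090 = 15.905
Arc 2: start y=0.000, vy=15.905 → t=3.243, apex=12.893, x_land=33.597, impact vy=-15.905
  bounce: vy ← 0.72·15.905 = 11.452
Arc 3: start y=0.000, vy=11.452 → t=2.335, apex=6.684, x_land=44.640, impact vy=-11.452
  bounce: vy ← 0.72·11.452 = 8.245
Arc 4: start y=0.000, vy=8.245 → t=1.681, apex=3.465, x_land=52.591, impact vy=-8.245
  bounce: vy ← 0.72·8.245 = 5.937

1 3.860 24.872 18.260
2 3.243 12.893 33.597
3 2.335 6.684 44.640
4 1.681 3.465 52.591
final: 52.591 5.937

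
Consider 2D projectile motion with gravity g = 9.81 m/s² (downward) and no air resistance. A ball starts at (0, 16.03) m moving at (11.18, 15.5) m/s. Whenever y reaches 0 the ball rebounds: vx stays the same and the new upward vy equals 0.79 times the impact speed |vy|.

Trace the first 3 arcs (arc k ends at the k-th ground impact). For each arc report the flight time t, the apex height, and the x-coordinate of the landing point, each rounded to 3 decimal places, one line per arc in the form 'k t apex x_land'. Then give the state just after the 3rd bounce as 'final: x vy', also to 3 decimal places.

Arc 1: start y=16.030, vy=15.500 → t=3.981, apex=28.275, x_land=44.507, impact vy=-23.553
  bounce: vy ← 0.79·23.553 = 18.607
Arc 2: start y=0.000, vy=18.607 → t=3.794, apex=17.647, x_land=86.919, impact vy=-18.607
  bounce: vy ← 0.79·18.607 = 14.700
Arc 3: start y=0.000, vy=14.700 → t=2.997, apex=11.013, x_land=120.424, impact vy=-14.700
  bounce: vy ← 0.79·14.700 = 11.613

1 3.981 28.275 44.507
2 3.794 17.647 86.919
3 2.997 11.013 120.424
final: 120.424 11.613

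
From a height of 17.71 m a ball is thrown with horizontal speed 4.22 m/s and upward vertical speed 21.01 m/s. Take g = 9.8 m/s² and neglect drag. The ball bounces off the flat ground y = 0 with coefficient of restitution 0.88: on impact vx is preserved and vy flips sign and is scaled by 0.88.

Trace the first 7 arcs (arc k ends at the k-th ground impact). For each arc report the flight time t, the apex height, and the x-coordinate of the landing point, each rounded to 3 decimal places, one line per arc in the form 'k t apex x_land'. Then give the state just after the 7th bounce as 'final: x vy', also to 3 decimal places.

Arc 1: start y=17.710, vy=21.010 → t=5.009, apex=40.231, x_land=21.139, impact vy=-28.081
  bounce: vy ← 0.88·28.081 = 24.711
Arc 2: start y=0.000, vy=24.711 → t=5.043, apex=31.155, x_land=42.421, impact vy=-24.711
  bounce: vy ← 0.88·24.711 = 21.746
Arc 3: start y=0.000, vy=21.746 → t=4.438, apex=24.127, x_land=61.149, impact vy=-21.746
  bounce: vy ← 0.88·21.746 = 19.136
Arc 4: start y=0.000, vy=19.136 → t=3.905, apex=18.684, x_land=77.630, impact vy=-19.136
  bounce: vy ← 0.88·19.136 = 16.840
Arc 5: start y=0.000, vy=16.840 → t=3.437, apex=14.469, x_land=92.133, impact vy=-16.840
  bounce: vy ← 0.88·16.840 = 14.819
Arc 6: start y=0.000, vy=14.819 → t=3.024, apex=11.204, x_land=104.895, impact vy=-14.819
  bounce: vy ← 0.88·14.819 = 13.041
Arc 7: start y=0.000, vy=13.041 → t=2.661, apex=8.677, x_land=116.127, impact vy=-13.041
  bounce: vy ← 0.88·13.041 = 11.476

1 5.009 40.231 21.139
2 5.043 31.155 42.421
3 4.438 24.127 61.149
4 3.905 18.684 77.630
5 3.437 14.469 92.133
6 3.024 11.204 104.895
7 2.661 8.677 116.127
final: 116.127 11.476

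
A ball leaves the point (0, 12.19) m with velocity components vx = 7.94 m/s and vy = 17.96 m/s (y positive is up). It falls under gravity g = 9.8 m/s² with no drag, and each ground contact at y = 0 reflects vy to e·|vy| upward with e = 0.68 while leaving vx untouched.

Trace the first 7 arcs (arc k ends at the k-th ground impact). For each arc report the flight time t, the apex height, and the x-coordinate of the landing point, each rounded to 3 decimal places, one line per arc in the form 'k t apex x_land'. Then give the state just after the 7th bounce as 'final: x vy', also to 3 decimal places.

Arc 1: start y=12.190, vy=17.960 → t=4.251, apex=28.647, x_land=33.750, impact vy=-23.696
  bounce: vy ← 0.68·23.696 = 16.113
Arc 2: start y=0.000, vy=16.113 → t=3.288, apex=13.246, x_land=59.859, impact vy=-16.113
  bounce: vy ← 0.68·16.113 = 10.957
Arc 3: start y=0.000, vy=10.957 → t=2.236, apex=6.125, x_land=77.614, impact vy=-10.957
  bounce: vy ← 0.68·10.957 = 7.451
Arc 4: start y=0.000, vy=7.451 → t=1.521, apex=2.832, x_land=89.687, impact vy=-7.451
  bounce: vy ← 0.68·7.451 = 5.066
Arc 5: start y=0.000, vy=5.066 → t=1.034, apex=1.310, x_land=97.897, impact vy=-5.066
  bounce: vy ← 0.68·5.066 = 3.445
Arc 6: start y=0.000, vy=3.445 → t=0.703, apex=0.606, x_land=103.479, impact vy=-3.445
  bounce: vy ← 0.68·3.445 = 2.343
Arc 7: start y=0.000, vy=2.343 → t=0.478, apex=0.280, x_land=107.276, impact vy=-2.343
  bounce: vy ← 0.68·2.343 = 1.593

1 4.251 28.647 33.750
2 3.288 13.246 59.859
3 2.236 6.125 77.614
4 1.521 2.832 89.687
5 1.034 1.310 97.897
6 0.703 0.606 103.479
7 0.478 0.280 107.276
final: 107.276 1.593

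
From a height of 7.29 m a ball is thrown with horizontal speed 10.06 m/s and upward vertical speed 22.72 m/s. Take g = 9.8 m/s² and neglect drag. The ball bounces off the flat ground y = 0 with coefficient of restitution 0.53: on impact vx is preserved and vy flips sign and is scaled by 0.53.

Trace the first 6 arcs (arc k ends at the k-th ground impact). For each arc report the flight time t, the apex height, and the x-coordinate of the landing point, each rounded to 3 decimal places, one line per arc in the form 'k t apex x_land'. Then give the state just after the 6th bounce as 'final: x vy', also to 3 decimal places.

1 4.938 33.627 49.676
2 2.777 9.446 77.611
3 1.472 2.653 92.417
4 0.780 0.745 100.264
5 0.413 0.209 104.423
6 0.219 0.059 106.627
final: 106.627 0.569

Arc 1: start y=7.290, vy=22.720 → t=4.938, apex=33.627, x_land=49.676, impact vy=-25.673
  bounce: vy ← 0.53·25.673 = 13.606
Arc 2: start y=0.000, vy=13.606 → t=2.777, apex=9.446, x_land=77.611, impact vy=-13.606
  bounce: vy ← 0.53·13.606 = 7.211
Arc 3: start y=0.000, vy=7.211 → t=1.472, apex=2.653, x_land=92.417, impact vy=-7.211
  bounce: vy ← 0.53·7.211 = 3.822
Arc 4: start y=0.000, vy=3.822 → t=0.780, apex=0.745, x_land=100.264, impact vy=-3.822
  bounce: vy ← 0.53·3.822 = 2.026
Arc 5: start y=0.000, vy=2.026 → t=0.413, apex=0.209, x_land=104.423, impact vy=-2.026
  bounce: vy ← 0.53·2.026 = 1.074
Arc 6: start y=0.000, vy=1.074 → t=0.219, apex=0.059, x_land=106.627, impact vy=-1.074
  bounce: vy ← 0.53·1.074 = 0.569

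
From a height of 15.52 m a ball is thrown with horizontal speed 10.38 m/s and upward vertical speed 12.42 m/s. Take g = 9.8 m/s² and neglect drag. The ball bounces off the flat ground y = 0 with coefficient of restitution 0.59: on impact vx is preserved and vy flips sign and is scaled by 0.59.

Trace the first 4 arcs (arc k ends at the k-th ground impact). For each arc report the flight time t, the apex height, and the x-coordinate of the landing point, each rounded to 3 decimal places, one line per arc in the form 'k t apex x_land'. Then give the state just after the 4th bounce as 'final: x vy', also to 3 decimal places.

1 3.452 23.390 35.834
2 2.578 8.142 62.594
3 1.521 2.834 78.383
4 0.897 0.987 87.699
final: 87.699 2.594

Arc 1: start y=15.520, vy=12.420 → t=3.452, apex=23.390, x_land=35.834, impact vy=-21.411
  bounce: vy ← 0.59·21.411 = 12.633
Arc 2: start y=0.000, vy=12.633 → t=2.578, apex=8.142, x_land=62.594, impact vy=-12.633
  bounce: vy ← 0.59·12.633 = 7.453
Arc 3: start y=0.000, vy=7.453 → t=1.521, apex=2.834, x_land=78.383, impact vy=-7.453
  bounce: vy ← 0.59·7.453 = 4.397
Arc 4: start y=0.000, vy=4.397 → t=0.897, apex=0.987, x_land=87.699, impact vy=-4.397
  bounce: vy ← 0.59·4.397 = 2.594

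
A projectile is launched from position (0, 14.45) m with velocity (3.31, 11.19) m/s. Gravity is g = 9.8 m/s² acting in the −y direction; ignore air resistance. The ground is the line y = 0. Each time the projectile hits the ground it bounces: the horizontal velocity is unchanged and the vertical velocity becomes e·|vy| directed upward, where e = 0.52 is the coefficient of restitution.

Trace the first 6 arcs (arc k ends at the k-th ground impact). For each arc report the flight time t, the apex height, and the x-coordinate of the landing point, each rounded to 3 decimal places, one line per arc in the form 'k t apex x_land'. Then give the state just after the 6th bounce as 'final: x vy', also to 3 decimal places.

1 3.204 20.839 10.605
2 2.145 5.635 17.704
3 1.115 1.524 21.396
4 0.580 0.412 23.315
5 0.302 0.111 24.314
6 0.157 0.030 24.833
final: 24.833 0.400

Arc 1: start y=14.450, vy=11.190 → t=3.204, apex=20.839, x_land=10.605, impact vy=-20.210
  bounce: vy ← 0.52·20.210 = 10.509
Arc 2: start y=0.000, vy=10.509 → t=2.145, apex=5.635, x_land=17.704, impact vy=-10.509
  bounce: vy ← 0.52·10.509 = 5.465
Arc 3: start y=0.000, vy=5.465 → t=1.115, apex=1.524, x_land=21.396, impact vy=-5.465
  bounce: vy ← 0.52·5.465 = 2.842
Arc 4: start y=0.000, vy=2.842 → t=0.580, apex=0.412, x_land=23.315, impact vy=-2.842
  bounce: vy ← 0.52·2.842 = 1.478
Arc 5: start y=0.000, vy=1.478 → t=0.302, apex=0.111, x_land=24.314, impact vy=-1.478
  bounce: vy ← 0.52·1.478 = 0.768
Arc 6: start y=0.000, vy=0.768 → t=0.157, apex=0.030, x_land=24.833, impact vy=-0.768
  bounce: vy ← 0.52·0.768 = 0.400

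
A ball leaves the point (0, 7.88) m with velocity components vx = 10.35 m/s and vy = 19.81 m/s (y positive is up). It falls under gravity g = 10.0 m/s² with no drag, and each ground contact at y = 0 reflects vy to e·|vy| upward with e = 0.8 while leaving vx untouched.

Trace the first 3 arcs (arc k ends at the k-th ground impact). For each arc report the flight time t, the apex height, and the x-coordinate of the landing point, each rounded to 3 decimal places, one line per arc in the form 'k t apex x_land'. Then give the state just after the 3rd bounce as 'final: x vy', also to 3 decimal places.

Arc 1: start y=7.880, vy=19.810 → t=4.326, apex=27.502, x_land=44.777, impact vy=-23.453
  bounce: vy ← 0.8·23.453 = 18.762
Arc 2: start y=0.000, vy=18.762 → t=3.752, apex=17.601, x_land=83.615, impact vy=-18.762
  bounce: vy ← 0.8·18.762 = 15.010
Arc 3: start y=0.000, vy=15.010 → t=3.002, apex=11.265, x_land=114.685, impact vy=-15.010
  bounce: vy ← 0.8·15.010 = 12.008

1 4.326 27.502 44.777
2 3.752 17.601 83.615
3 3.002 11.265 114.685
final: 114.685 12.008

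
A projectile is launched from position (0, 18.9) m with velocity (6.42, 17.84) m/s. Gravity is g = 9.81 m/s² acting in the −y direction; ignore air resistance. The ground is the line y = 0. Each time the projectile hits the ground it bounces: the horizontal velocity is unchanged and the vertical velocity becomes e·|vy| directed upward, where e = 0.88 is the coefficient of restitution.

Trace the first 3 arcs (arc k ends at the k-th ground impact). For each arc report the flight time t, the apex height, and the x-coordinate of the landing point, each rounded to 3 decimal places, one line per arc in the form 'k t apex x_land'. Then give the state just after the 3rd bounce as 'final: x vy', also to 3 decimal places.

Arc 1: start y=18.900, vy=17.840 → t=4.494, apex=35.121, x_land=28.854, impact vy=-26.250
  bounce: vy ← 0.88·26.250 = 23.100
Arc 2: start y=0.000, vy=23.100 → t=4.710, apex=27.198, x_land=59.090, impact vy=-23.100
  bounce: vy ← 0.88·23.100 = 20.328
Arc 3: start y=0.000, vy=20.328 → t=4.144, apex=21.062, x_land=85.697, impact vy=-20.328
  bounce: vy ← 0.88·20.328 = 17.889

1 4.494 35.121 28.854
2 4.710 27.198 59.090
3 4.144 21.062 85.697
final: 85.697 17.889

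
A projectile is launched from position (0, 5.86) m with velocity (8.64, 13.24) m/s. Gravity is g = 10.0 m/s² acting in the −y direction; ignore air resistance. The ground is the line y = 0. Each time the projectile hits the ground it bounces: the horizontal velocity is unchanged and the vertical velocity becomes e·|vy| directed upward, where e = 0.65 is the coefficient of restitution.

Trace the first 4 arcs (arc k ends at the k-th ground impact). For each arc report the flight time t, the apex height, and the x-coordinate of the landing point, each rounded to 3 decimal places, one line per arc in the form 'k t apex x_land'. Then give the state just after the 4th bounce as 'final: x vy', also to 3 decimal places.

1 3.034 14.625 26.216
2 2.223 6.179 45.426
3 1.445 2.611 57.912
4 0.939 1.103 66.028
final: 66.028 3.053

Arc 1: start y=5.860, vy=13.240 → t=3.034, apex=14.625, x_land=26.216, impact vy=-17.103
  bounce: vy ← 0.65·17.103 = 11.117
Arc 2: start y=0.000, vy=11.117 → t=2.223, apex=6.179, x_land=45.426, impact vy=-11.117
  bounce: vy ← 0.65·11.117 = 7.226
Arc 3: start y=0.000, vy=7.226 → t=1.445, apex=2.611, x_land=57.912, impact vy=-7.226
  bounce: vy ← 0.65·7.226 = 4.697
Arc 4: start y=0.000, vy=4.697 → t=0.939, apex=1.103, x_land=66.028, impact vy=-4.697
  bounce: vy ← 0.65·4.697 = 3.053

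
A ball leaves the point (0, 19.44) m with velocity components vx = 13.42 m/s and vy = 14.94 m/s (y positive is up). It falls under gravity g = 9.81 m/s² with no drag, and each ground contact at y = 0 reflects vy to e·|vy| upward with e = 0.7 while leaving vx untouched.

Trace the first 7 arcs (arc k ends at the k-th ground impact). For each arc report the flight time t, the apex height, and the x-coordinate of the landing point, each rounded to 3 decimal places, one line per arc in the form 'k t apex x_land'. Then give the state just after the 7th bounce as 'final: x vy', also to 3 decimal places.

1 4.029 30.816 54.075
2 3.509 15.100 101.168
3 2.456 7.399 134.132
4 1.719 3.626 157.208
5 1.204 1.777 173.361
6 0.843 0.870 184.667
7 0.590 0.427 192.582
final: 192.582 2.025

Arc 1: start y=19.440, vy=14.940 → t=4.029, apex=30.816, x_land=54.075, impact vy=-24.589
  bounce: vy ← 0.7·24.589 = 17.212
Arc 2: start y=0.000, vy=17.212 → t=3.509, apex=15.100, x_land=101.168, impact vy=-17.212
  bounce: vy ← 0.7·17.212 = 12.049
Arc 3: start y=0.000, vy=12.049 → t=2.456, apex=7.399, x_land=134.132, impact vy=-12.049
  bounce: vy ← 0.7·12.049 = 8.434
Arc 4: start y=0.000, vy=8.434 → t=1.719, apex=3.626, x_land=157.208, impact vy=-8.434
  bounce: vy ← 0.7·8.434 = 5.904
Arc 5: start y=0.000, vy=5.904 → t=1.204, apex=1.777, x_land=173.361, impact vy=-5.904
  bounce: vy ← 0.7·5.904 = 4.133
Arc 6: start y=0.000, vy=4.133 → t=0.843, apex=0.870, x_land=184.667, impact vy=-4.133
  bounce: vy ← 0.7·4.133 = 2.893
Arc 7: start y=0.000, vy=2.893 → t=0.590, apex=0.427, x_land=192.582, impact vy=-2.893
  bounce: vy ← 0.7·2.893 = 2.025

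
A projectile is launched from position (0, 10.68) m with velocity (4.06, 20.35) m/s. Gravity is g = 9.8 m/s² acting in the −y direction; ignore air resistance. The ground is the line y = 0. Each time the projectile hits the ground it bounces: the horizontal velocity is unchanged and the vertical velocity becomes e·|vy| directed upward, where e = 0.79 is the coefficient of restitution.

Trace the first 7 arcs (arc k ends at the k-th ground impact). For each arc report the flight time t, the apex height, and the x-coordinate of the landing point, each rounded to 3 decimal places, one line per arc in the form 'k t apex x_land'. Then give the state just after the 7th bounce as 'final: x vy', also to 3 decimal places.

Arc 1: start y=10.680, vy=20.350 → t=4.624, apex=31.809, x_land=18.775, impact vy=-24.969
  bounce: vy ← 0.79·24.969 = 19.726
Arc 2: start y=0.000, vy=19.726 → t=4.026, apex=19.852, x_land=35.119, impact vy=-19.726
  bounce: vy ← 0.79·19.726 = 15.583
Arc 3: start y=0.000, vy=15.583 → t=3.180, apex=12.390, x_land=48.031, impact vy=-15.583
  bounce: vy ← 0.79·15.583 = 12.311
Arc 4: start y=0.000, vy=12.311 → t=2.512, apex=7.732, x_land=58.231, impact vy=-12.311
  bounce: vy ← 0.79·12.311 = 9.725
Arc 5: start y=0.000, vy=9.725 → t=1.985, apex=4.826, x_land=66.289, impact vy=-9.725
  bounce: vy ← 0.79·9.725 = 7.683
Arc 6: start y=0.000, vy=7.683 → t=1.568, apex=3.012, x_land=72.655, impact vy=-7.683
  bounce: vy ← 0.79·7.683 = 6.070
Arc 7: start y=0.000, vy=6.070 → t=1.239, apex=1.880, x_land=77.684, impact vy=-6.070
  bounce: vy ← 0.79·6.070 = 4.795

1 4.624 31.809 18.775
2 4.026 19.852 35.119
3 3.180 12.390 48.031
4 2.512 7.732 58.231
5 1.985 4.826 66.289
6 1.568 3.012 72.655
7 1.239 1.880 77.684
final: 77.684 4.795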